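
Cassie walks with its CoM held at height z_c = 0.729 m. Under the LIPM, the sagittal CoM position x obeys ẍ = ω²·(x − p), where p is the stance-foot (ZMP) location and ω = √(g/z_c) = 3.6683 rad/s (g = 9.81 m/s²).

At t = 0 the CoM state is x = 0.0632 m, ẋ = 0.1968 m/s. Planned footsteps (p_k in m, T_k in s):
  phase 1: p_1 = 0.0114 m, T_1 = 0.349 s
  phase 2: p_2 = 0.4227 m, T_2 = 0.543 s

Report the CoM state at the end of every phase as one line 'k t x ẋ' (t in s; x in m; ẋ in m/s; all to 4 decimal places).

1 0.3490 0.2008 0.6967
2 0.8920 0.2775 -0.3264

phase 1: p=0.0114, T=0.349, ωT=1.280237, cosh=1.937731, sinh=1.659760; start (x,ẋ)=(0.063200, 0.196800) → end (x,ẋ)=(0.200819, 0.696730)
phase 2: p=0.4227, T=0.543, ωT=1.991887, cosh=3.732894, sinh=3.596456; start (x,ẋ)=(0.200819, 0.696730) → end (x,ẋ)=(0.277525, -0.326436)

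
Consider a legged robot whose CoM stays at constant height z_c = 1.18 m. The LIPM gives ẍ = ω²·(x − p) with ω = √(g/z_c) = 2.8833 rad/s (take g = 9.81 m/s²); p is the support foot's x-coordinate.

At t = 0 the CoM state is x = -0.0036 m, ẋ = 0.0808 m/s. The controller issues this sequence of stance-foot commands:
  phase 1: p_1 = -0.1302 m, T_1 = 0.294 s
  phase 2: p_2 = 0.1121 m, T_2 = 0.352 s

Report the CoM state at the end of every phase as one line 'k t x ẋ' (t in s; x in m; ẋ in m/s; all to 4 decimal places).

1 0.2940 0.0714 0.4595
2 0.6460 0.2395 0.5764

phase 1: p=-0.1302, T=0.294, ωT=0.847690, cosh=1.381326, sinh=0.952923; start (x,ẋ)=(-0.003600, 0.080800) → end (x,ẋ)=(0.071380, 0.459453)
phase 2: p=0.1121, T=0.352, ωT=1.014922, cosh=1.560789, sinh=1.198358; start (x,ẋ)=(0.071380, 0.459453) → end (x,ẋ)=(0.239503, 0.576412)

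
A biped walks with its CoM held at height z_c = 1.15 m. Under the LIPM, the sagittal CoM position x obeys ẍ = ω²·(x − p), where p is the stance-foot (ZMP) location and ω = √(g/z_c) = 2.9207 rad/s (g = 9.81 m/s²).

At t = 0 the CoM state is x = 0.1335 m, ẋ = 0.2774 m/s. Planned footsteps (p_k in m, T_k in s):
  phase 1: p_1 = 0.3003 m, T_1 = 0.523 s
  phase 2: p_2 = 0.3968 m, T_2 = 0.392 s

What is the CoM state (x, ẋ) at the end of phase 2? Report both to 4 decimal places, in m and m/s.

phase 1: p=0.3003, T=0.523, ωT=1.527526, cosh=2.411919, sinh=2.194847; start (x,ẋ)=(0.133500, 0.277400) → end (x,ẋ)=(0.106452, -0.400203)
phase 2: p=0.3968, T=0.392, ωT=1.144914, cosh=1.730212, sinh=1.411961; start (x,ẋ)=(0.106452, -0.400203) → end (x,ẋ)=(-0.299034, -1.889805)

x = -0.2990, ẋ = -1.8898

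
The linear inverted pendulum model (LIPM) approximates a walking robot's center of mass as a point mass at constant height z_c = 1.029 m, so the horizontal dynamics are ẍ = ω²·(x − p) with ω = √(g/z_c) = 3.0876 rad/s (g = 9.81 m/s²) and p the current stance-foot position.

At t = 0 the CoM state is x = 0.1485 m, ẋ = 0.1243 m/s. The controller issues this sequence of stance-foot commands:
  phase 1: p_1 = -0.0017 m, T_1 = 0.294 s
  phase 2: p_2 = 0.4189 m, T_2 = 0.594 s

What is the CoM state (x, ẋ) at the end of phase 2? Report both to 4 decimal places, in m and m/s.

x = 0.5500, ẋ = 0.5904

phase 1: p=-0.0017, T=0.294, ωT=0.907754, cosh=1.441090, sinh=1.037660; start (x,ẋ)=(0.148500, 0.124300) → end (x,ẋ)=(0.256526, 0.660350)
phase 2: p=0.4189, T=0.594, ωT=1.834034, cosh=3.209428, sinh=3.049660; start (x,ẋ)=(0.256526, 0.660350) → end (x,ẋ)=(0.550007, 0.590408)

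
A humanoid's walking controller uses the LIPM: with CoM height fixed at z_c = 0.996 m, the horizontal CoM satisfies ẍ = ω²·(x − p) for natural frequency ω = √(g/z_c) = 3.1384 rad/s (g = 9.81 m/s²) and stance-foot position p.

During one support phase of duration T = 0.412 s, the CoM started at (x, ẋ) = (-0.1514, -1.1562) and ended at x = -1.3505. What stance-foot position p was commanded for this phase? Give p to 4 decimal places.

p = 0.4517

ωT = 3.1384·0.412 = 1.293021; cosh(ωT) = 1.959109, sinh(ωT) = 1.684668
x(T) = p + (x₀−p)·cosh(ωT) + (ẋ₀/ω)·sinh(ωT) ⇒ p·(1 − cosh) = x(T) − x₀·cosh − (ẋ₀/ω)·sinh
numerator   = -1.3505 − (-0.1514)·1.959109 − (-1.1562/3.1384)·1.684668 = -0.433252
denominator = 1 − 1.959109 = -0.959109
p = -0.433252 / -0.959109 = 0.4517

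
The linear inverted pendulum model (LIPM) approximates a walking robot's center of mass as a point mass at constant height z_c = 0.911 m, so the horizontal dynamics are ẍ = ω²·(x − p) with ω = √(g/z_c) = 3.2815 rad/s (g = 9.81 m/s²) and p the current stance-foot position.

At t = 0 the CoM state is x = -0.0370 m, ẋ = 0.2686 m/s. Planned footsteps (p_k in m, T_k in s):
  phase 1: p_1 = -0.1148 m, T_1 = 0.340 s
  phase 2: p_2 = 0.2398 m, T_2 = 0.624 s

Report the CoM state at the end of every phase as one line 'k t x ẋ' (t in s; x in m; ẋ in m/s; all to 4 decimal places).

1 0.3400 0.1281 0.8016
2 0.9640 0.7307 1.7616

phase 1: p=-0.1148, T=0.340, ωT=1.115710, cosh=1.689708, sinh=1.362026; start (x,ẋ)=(-0.037000, 0.268600) → end (x,ẋ)=(0.128145, 0.801582)
phase 2: p=0.2398, T=0.624, ωT=2.047656, cosh=3.939376, sinh=3.810339; start (x,ẋ)=(0.128145, 0.801582) → end (x,ẋ)=(0.730712, 1.761639)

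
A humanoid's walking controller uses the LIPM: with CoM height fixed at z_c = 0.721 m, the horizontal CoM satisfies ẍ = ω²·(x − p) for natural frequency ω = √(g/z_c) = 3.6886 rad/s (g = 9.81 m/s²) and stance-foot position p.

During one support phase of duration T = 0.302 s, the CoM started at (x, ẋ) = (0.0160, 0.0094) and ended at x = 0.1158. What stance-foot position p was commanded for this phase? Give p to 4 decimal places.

ωT = 3.6886·0.302 = 1.113957; cosh(ωT) = 1.687324, sinh(ωT) = 1.359066
x(T) = p + (x₀−p)·cosh(ωT) + (ẋ₀/ω)·sinh(ωT) ⇒ p·(1 − cosh) = x(T) − x₀·cosh − (ẋ₀/ω)·sinh
numerator   = 0.1158 − (0.0160)·1.687324 − (0.0094/3.6886)·1.359066 = 0.085339
denominator = 1 − 1.687324 = -0.687324
p = 0.085339 / -0.687324 = -0.1242

p = -0.1242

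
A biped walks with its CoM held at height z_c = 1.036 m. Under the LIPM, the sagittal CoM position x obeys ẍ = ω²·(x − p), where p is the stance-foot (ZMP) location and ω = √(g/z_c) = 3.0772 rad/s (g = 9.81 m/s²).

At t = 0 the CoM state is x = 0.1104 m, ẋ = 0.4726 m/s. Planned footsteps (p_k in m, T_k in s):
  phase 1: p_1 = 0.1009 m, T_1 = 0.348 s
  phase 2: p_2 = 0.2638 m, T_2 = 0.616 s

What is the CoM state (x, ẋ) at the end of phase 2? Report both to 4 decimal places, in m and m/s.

phase 1: p=0.1009, T=0.348, ωT=1.070866, cosh=1.630308, sinh=1.287596; start (x,ẋ)=(0.110400, 0.472600) → end (x,ẋ)=(0.314138, 0.808124)
phase 2: p=0.2638, T=0.616, ωT=1.895555, cosh=3.403239, sinh=3.253004; start (x,ẋ)=(0.314138, 0.808124) → end (x,ẋ)=(1.289407, 3.254136)

x = 1.2894, ẋ = 3.2541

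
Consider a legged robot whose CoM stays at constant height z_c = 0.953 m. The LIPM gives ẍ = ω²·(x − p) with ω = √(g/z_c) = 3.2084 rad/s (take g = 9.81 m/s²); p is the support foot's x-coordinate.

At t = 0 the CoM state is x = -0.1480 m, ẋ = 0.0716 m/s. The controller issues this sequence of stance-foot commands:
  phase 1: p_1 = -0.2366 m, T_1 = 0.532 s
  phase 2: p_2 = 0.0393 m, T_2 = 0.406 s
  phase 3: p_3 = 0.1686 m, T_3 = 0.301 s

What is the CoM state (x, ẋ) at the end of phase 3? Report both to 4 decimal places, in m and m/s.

phase 1: p=-0.2366, T=0.532, ωT=1.706869, cosh=2.846555, sinh=2.665122; start (x,ẋ)=(-0.148000, 0.071600) → end (x,ẋ)=(0.075081, 0.961412)
phase 2: p=0.0393, T=0.406, ωT=1.302610, cosh=1.975354, sinh=1.703533; start (x,ẋ)=(0.075081, 0.961412) → end (x,ẋ)=(0.620451, 2.094693)
phase 3: p=0.1686, T=0.301, ωT=0.965728, cosh=1.503703, sinh=1.122997; start (x,ẋ)=(0.620451, 2.094693) → end (x,ẋ)=(1.581230, 4.777828)

x = 1.5812, ẋ = 4.7778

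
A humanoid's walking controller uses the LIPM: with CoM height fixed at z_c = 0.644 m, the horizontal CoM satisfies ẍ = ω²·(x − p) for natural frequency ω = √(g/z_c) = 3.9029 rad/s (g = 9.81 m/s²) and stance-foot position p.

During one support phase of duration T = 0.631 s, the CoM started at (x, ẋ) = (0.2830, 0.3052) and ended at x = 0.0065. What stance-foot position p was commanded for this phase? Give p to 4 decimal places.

ωT = 3.9029·0.631 = 2.462730; cosh(ωT) = 5.911005, sinh(ωT) = 5.825803
x(T) = p + (x₀−p)·cosh(ωT) + (ẋ₀/ω)·sinh(ωT) ⇒ p·(1 − cosh) = x(T) − x₀·cosh − (ẋ₀/ω)·sinh
numerator   = 0.0065 − (0.2830)·5.911005 − (0.3052/3.9029)·5.825803 = -2.121882
denominator = 1 − 5.911005 = -4.911005
p = -2.121882 / -4.911005 = 0.4321

p = 0.4321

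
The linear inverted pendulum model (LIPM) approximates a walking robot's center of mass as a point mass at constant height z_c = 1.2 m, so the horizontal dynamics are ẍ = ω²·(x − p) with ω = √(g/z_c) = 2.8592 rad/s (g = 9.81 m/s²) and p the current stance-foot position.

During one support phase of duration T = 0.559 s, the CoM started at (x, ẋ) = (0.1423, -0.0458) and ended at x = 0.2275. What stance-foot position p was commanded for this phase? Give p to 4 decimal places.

p = 0.0640

ωT = 2.8592·0.559 = 1.598293; cosh(ωT) = 2.573413, sinh(ωT) = 2.371171
x(T) = p + (x₀−p)·cosh(ωT) + (ẋ₀/ω)·sinh(ωT) ⇒ p·(1 − cosh) = x(T) − x₀·cosh − (ẋ₀/ω)·sinh
numerator   = 0.2275 − (0.1423)·2.573413 − (-0.0458/2.8592)·2.371171 = -0.100714
denominator = 1 − 2.573413 = -1.573413
p = -0.100714 / -1.573413 = 0.0640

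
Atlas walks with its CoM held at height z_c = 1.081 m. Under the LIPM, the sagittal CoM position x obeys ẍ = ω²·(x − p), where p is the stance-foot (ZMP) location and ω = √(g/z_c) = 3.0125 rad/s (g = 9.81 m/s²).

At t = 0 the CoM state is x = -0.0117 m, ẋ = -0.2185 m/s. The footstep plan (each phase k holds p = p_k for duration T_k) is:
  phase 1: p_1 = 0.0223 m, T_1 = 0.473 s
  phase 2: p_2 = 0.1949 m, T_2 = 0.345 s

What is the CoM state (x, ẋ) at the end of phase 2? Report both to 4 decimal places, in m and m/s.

x = -0.7041, ẋ = -2.5341

phase 1: p=0.0223, T=0.473, ωT=1.424913, cosh=2.199012, sinh=1.958482; start (x,ẋ)=(-0.011700, -0.218500) → end (x,ẋ)=(-0.194517, -0.681082)
phase 2: p=0.1949, T=0.345, ωT=1.039313, cosh=1.590485, sinh=1.236787; start (x,ẋ)=(-0.194517, -0.681082) → end (x,ẋ)=(-0.704082, -2.534150)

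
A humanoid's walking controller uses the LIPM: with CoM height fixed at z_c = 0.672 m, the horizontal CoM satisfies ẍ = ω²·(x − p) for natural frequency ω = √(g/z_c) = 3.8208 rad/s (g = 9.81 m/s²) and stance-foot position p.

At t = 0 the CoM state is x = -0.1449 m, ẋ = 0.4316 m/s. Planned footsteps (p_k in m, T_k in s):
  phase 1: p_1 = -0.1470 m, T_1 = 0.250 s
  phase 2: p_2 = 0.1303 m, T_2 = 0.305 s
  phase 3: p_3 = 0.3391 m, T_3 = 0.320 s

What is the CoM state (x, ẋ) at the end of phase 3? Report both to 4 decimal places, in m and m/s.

x = 0.0576, ẋ = -0.7283

phase 1: p=-0.1470, T=0.250, ωT=0.955200, cosh=1.491963, sinh=1.107228; start (x,ẋ)=(-0.144900, 0.431600) → end (x,ẋ)=(-0.018794, 0.652815)
phase 2: p=0.1303, T=0.305, ωT=1.165344, cosh=1.759421, sinh=1.447605; start (x,ẋ)=(-0.018794, 0.652815) → end (x,ẋ)=(0.115317, 0.323937)
phase 3: p=0.3391, T=0.320, ωT=1.222656, cosh=1.845322, sinh=1.550874; start (x,ẋ)=(0.115317, 0.323937) → end (x,ẋ)=(0.057635, -0.728277)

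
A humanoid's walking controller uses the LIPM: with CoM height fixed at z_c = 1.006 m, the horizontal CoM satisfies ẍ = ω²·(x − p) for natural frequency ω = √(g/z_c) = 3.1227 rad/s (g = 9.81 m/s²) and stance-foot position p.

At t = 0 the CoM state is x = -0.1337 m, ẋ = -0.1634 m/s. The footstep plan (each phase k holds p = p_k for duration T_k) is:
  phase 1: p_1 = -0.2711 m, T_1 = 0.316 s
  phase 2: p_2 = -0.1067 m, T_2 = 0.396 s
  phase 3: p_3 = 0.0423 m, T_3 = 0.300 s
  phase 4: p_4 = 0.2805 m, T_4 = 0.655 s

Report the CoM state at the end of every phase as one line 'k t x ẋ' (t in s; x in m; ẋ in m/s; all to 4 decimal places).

phase 1: p=-0.2711, T=0.316, ωT=0.986773, cosh=1.527671, sinh=1.154893; start (x,ẋ)=(-0.133700, -0.163400) → end (x,ẋ)=(-0.121630, 0.245896)
phase 2: p=-0.1067, T=0.396, ωT=1.236589, cosh=1.867110, sinh=1.576737; start (x,ẋ)=(-0.121630, 0.245896) → end (x,ẋ)=(-0.010415, 0.385607)
phase 3: p=0.0423, T=0.300, ωT=0.936810, cosh=1.471852, sinh=1.079976; start (x,ẋ)=(-0.010415, 0.385607) → end (x,ẋ)=(0.098071, 0.389776)
phase 4: p=0.2805, T=0.655, ωT=2.045368, cosh=3.930670, sinh=3.801337; start (x,ẋ)=(0.098071, 0.389776) → end (x,ẋ)=(0.037917, -0.633427)

1 0.3160 -0.1216 0.2459
2 0.7120 -0.0104 0.3856
3 1.0120 0.0981 0.3898
4 1.6670 0.0379 -0.6334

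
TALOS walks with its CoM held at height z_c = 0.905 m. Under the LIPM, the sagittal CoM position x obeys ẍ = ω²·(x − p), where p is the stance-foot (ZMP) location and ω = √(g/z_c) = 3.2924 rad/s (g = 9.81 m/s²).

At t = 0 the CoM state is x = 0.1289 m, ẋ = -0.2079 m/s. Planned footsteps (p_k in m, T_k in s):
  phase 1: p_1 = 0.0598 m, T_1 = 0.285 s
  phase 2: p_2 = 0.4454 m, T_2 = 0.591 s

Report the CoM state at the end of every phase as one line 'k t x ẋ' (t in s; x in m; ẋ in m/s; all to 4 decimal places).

phase 1: p=0.0598, T=0.285, ωT=0.938334, cosh=1.473500, sinh=1.082220; start (x,ẋ)=(0.128900, -0.207900) → end (x,ẋ)=(0.093282, -0.060130)
phase 2: p=0.4454, T=0.591, ωT=1.945808, cosh=3.571080, sinh=3.428208; start (x,ẋ)=(0.093282, -0.060130) → end (x,ẋ)=(-0.874654, -4.189102)

1 0.2850 0.0933 -0.0601
2 0.8760 -0.8747 -4.1891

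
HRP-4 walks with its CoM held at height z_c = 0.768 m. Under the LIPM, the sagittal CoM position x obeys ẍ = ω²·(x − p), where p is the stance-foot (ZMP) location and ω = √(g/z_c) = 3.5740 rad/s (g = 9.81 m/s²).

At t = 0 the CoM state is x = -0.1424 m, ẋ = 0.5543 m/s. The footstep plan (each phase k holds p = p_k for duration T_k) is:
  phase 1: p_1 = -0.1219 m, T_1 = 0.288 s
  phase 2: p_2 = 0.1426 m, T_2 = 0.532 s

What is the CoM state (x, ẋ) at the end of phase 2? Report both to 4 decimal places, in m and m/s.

phase 1: p=-0.1219, T=0.288, ωT=1.029312, cosh=1.578196, sinh=1.220943; start (x,ẋ)=(-0.142400, 0.554300) → end (x,ẋ)=(0.035106, 0.785339)
phase 2: p=0.1426, T=0.532, ωT=1.901368, cosh=3.422206, sinh=3.272841; start (x,ẋ)=(0.035106, 0.785339) → end (x,ẋ)=(0.493897, 1.430220)

x = 0.4939, ẋ = 1.4302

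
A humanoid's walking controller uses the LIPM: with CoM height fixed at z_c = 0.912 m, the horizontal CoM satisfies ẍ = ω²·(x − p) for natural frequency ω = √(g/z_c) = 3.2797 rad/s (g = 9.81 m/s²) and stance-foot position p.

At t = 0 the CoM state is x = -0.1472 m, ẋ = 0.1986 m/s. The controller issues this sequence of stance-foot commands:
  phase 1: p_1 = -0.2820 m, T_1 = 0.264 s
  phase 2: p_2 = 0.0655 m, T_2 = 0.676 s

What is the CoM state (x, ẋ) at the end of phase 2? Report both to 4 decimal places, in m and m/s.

x = 0.5847, ẋ = 1.8157

phase 1: p=-0.2820, T=0.264, ωT=0.865841, cosh=1.398851, sinh=0.978153; start (x,ẋ)=(-0.147200, 0.198600) → end (x,ẋ)=(-0.034204, 0.710257)
phase 2: p=0.0655, T=0.676, ωT=2.217077, cosh=4.644693, sinh=4.535766; start (x,ẋ)=(-0.034204, 0.710257) → end (x,ẋ)=(0.584680, 1.815740)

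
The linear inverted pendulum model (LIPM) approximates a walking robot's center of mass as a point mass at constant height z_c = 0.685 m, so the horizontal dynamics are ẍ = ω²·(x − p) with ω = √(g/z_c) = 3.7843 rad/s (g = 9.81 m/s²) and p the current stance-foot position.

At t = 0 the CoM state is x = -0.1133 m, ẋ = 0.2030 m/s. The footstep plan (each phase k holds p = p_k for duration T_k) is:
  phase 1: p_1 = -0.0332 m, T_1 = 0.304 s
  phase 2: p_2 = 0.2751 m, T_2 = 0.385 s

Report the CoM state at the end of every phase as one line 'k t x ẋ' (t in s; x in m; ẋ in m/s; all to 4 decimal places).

1 0.3040 -0.0962 -0.0781
2 0.6890 -0.6069 -3.0287

phase 1: p=-0.0332, T=0.304, ωT=1.150427, cosh=1.738022, sinh=1.421520; start (x,ẋ)=(-0.113300, 0.203000) → end (x,ẋ)=(-0.096161, -0.078076)
phase 2: p=0.2751, T=0.385, ωT=1.456956, cosh=2.262907, sinh=2.029963; start (x,ẋ)=(-0.096161, -0.078076) → end (x,ẋ)=(-0.606912, -3.028705)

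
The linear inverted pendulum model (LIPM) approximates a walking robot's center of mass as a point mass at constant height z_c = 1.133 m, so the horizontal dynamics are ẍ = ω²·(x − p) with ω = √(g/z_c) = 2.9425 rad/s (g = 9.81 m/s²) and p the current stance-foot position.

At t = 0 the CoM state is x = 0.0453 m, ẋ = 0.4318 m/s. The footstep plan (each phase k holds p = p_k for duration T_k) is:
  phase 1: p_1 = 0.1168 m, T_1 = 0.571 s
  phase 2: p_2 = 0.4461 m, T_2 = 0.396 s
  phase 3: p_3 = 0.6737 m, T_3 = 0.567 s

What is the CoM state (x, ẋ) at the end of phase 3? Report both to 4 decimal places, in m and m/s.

phase 1: p=0.1168, T=0.571, ωT=1.680167, cosh=2.776399, sinh=2.590056; start (x,ẋ)=(0.045300, 0.431800) → end (x,ẋ)=(0.298368, 0.653930)
phase 2: p=0.4461, T=0.396, ωT=1.165230, cosh=1.759256, sinh=1.447405; start (x,ẋ)=(0.298368, 0.653930) → end (x,ẋ)=(0.507867, 0.521241)
phase 3: p=0.6737, T=0.567, ωT=1.668397, cosh=2.746105, sinh=2.557556; start (x,ẋ)=(0.507867, 0.521241) → end (x,ẋ)=(0.671356, 0.183388)

x = 0.6714, ẋ = 0.1834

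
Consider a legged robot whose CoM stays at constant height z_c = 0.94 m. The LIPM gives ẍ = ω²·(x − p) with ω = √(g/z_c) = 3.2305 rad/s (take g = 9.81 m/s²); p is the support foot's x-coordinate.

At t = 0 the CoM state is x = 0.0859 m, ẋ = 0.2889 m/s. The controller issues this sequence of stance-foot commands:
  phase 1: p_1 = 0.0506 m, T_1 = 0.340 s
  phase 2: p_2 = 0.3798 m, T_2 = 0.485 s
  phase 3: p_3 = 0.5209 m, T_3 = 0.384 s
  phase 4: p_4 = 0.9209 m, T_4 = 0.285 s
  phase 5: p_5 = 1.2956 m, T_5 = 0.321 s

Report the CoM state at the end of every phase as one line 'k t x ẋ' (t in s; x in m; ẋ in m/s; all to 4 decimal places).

phase 1: p=0.0506, T=0.340, ωT=1.098370, cosh=1.666344, sinh=1.332930; start (x,ẋ)=(0.085900, 0.288900) → end (x,ẋ)=(0.228624, 0.633410)
phase 2: p=0.3798, T=0.485, ωT=1.566793, cosh=2.499985, sinh=2.291271; start (x,ẋ)=(0.228624, 0.633410) → end (x,ẋ)=(0.451116, 0.464519)
phase 3: p=0.5209, T=0.384, ωT=1.240512, cosh=1.873310, sinh=1.584074; start (x,ẋ)=(0.451116, 0.464519) → end (x,ẋ)=(0.617950, 0.513081)
phase 4: p=0.9209, T=0.285, ωT=0.920692, cosh=1.454636, sinh=1.056393; start (x,ẋ)=(0.617950, 0.513081) → end (x,ẋ)=(0.647999, -0.287522)
phase 5: p=1.2956, T=0.321, ωT=1.036991, cosh=1.587618, sinh=1.233098; start (x,ẋ)=(0.647999, -0.287522) → end (x,ẋ)=(0.157709, -3.036206)

1 0.3400 0.2286 0.6334
2 0.8250 0.4511 0.4645
3 1.2090 0.6180 0.5131
4 1.4940 0.6480 -0.2875
5 1.8150 0.1577 -3.0362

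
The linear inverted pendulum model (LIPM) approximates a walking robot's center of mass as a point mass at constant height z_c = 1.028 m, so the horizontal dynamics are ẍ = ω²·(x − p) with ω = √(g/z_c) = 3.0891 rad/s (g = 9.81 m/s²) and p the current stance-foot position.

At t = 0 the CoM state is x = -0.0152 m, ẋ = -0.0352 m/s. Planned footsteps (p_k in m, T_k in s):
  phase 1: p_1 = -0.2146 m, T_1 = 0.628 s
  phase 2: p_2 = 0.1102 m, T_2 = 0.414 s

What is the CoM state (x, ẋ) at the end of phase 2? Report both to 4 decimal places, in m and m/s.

x = 1.8358, ẋ = 5.5836

phase 1: p=-0.2146, T=0.628, ωT=1.939955, cosh=3.551073, sinh=3.407363; start (x,ẋ)=(-0.015200, -0.035200) → end (x,ẋ)=(0.454657, 1.973824)
phase 2: p=0.1102, T=0.414, ωT=1.278887, cosh=1.935494, sinh=1.657147; start (x,ẋ)=(0.454657, 1.973824) → end (x,ẋ)=(1.835752, 5.583633)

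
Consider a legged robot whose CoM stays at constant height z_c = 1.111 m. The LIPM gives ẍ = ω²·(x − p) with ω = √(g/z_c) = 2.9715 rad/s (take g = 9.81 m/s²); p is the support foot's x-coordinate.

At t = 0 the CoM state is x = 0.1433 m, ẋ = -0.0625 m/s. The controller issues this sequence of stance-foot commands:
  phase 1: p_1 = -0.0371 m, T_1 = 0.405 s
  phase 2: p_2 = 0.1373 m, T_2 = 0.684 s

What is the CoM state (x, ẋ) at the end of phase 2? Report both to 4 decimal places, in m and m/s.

phase 1: p=-0.0371, T=0.405, ωT=1.203458, cosh=1.815885, sinh=1.515731; start (x,ẋ)=(0.143300, -0.062500) → end (x,ẋ)=(0.258605, 0.699028)
phase 2: p=0.1373, T=0.684, ωT=2.032506, cosh=3.882099, sinh=3.751092; start (x,ẋ)=(0.258605, 0.699028) → end (x,ẋ)=(1.490641, 4.065806)

x = 1.4906, ẋ = 4.0658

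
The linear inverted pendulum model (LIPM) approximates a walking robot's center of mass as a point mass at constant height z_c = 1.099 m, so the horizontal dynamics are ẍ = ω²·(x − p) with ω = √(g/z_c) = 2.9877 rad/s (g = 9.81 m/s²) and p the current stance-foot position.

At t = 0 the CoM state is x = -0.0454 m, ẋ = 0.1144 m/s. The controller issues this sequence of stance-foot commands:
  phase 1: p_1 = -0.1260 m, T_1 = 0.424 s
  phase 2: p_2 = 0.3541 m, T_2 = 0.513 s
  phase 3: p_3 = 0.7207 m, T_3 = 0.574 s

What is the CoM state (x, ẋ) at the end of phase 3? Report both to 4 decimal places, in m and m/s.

x = -1.0874, ẋ = -5.1506

phase 1: p=-0.1260, T=0.424, ωT=1.266785, cosh=1.915579, sinh=1.633843; start (x,ẋ)=(-0.045400, 0.114400) → end (x,ẋ)=(0.090956, 0.612586)
phase 2: p=0.3541, T=0.513, ωT=1.532690, cosh=2.423285, sinh=2.207331; start (x,ẋ)=(0.090956, 0.612586) → end (x,ẋ)=(0.169009, -0.250923)
phase 3: p=0.7207, T=0.574, ωT=1.714940, cosh=2.868158, sinh=2.688183; start (x,ẋ)=(0.169009, -0.250923) → end (x,ẋ)=(-1.087404, -5.150583)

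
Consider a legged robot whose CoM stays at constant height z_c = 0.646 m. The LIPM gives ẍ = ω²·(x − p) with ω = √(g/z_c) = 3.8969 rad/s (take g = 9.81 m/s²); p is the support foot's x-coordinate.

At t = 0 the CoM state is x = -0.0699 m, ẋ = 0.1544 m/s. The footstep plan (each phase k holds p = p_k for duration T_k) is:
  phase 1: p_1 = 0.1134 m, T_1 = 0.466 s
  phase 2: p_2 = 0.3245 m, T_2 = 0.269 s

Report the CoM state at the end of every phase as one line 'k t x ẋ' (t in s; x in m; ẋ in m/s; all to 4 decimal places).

1 0.4660 -0.3463 -1.6502
2 0.7350 -1.2797 -5.9135

phase 1: p=0.1134, T=0.466, ωT=1.815955, cosh=3.154814, sinh=2.992132; start (x,ẋ)=(-0.069900, 0.154400) → end (x,ẋ)=(-0.346325, -1.650182)
phase 2: p=0.3245, T=0.269, ωT=1.048266, cosh=1.601623, sinh=1.251078; start (x,ẋ)=(-0.346325, -1.650182) → end (x,ẋ)=(-1.279691, -5.913461)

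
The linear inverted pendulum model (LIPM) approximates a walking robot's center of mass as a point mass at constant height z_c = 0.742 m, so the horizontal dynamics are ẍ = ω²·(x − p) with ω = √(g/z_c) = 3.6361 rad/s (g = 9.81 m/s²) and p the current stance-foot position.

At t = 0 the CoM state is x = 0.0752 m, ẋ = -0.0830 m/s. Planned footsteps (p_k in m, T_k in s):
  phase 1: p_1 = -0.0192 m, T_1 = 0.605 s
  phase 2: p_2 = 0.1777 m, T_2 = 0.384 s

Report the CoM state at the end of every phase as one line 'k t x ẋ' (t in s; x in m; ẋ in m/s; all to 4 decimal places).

1 0.6050 0.3102 1.1506
2 0.9890 1.0618 3.3803

phase 1: p=-0.0192, T=0.605, ωT=2.199841, cosh=4.567197, sinh=4.456377; start (x,ẋ)=(0.075200, -0.083000) → end (x,ẋ)=(0.310219, 1.150564)
phase 2: p=0.1777, T=0.384, ωT=1.396262, cosh=2.143796, sinh=1.896276; start (x,ẋ)=(0.310219, 1.150564) → end (x,ẋ)=(1.061829, 3.380302)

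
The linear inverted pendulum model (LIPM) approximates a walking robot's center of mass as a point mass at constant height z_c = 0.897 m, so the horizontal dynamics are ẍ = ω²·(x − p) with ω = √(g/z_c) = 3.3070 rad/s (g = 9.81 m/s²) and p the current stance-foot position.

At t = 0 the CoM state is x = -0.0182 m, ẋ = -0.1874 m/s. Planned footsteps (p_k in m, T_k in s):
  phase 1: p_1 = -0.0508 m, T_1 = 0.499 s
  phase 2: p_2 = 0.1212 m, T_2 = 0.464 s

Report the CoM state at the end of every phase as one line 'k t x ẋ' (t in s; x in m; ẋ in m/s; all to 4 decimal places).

phase 1: p=-0.0508, T=0.499, ωT=1.650193, cosh=2.699999, sinh=2.507986; start (x,ẋ)=(-0.018200, -0.187400) → end (x,ẋ)=(-0.104902, -0.235598)
phase 2: p=0.1212, T=0.464, ωT=1.534448, cosh=2.427169, sinh=2.211595; start (x,ẋ)=(-0.104902, -0.235598) → end (x,ẋ)=(-0.585146, -2.225488)

1 0.4990 -0.1049 -0.2356
2 0.9630 -0.5851 -2.2255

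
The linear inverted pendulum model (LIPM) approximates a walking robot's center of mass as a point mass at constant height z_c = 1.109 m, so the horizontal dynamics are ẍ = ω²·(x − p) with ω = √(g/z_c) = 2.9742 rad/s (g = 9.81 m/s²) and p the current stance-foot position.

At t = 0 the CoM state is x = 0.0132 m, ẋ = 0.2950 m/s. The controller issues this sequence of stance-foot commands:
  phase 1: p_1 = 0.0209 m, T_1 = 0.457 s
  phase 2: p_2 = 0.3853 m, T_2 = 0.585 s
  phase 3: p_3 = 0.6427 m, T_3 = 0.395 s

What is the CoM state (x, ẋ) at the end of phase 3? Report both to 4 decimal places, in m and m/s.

x = 0.0997, ẋ = -1.3152

phase 1: p=0.0209, T=0.457, ωT=1.359209, cosh=2.074989, sinh=1.818125; start (x,ẋ)=(0.013200, 0.295000) → end (x,ẋ)=(0.185256, 0.570484)
phase 2: p=0.3853, T=0.585, ωT=1.739907, cosh=2.936175, sinh=2.760638; start (x,ẋ)=(0.185256, 0.570484) → end (x,ẋ)=(0.327456, 0.032540)
phase 3: p=0.6427, T=0.395, ωT=1.174809, cosh=1.773201, sinh=1.464323; start (x,ẋ)=(0.327456, 0.032540) → end (x,ẋ)=(0.099730, -1.315248)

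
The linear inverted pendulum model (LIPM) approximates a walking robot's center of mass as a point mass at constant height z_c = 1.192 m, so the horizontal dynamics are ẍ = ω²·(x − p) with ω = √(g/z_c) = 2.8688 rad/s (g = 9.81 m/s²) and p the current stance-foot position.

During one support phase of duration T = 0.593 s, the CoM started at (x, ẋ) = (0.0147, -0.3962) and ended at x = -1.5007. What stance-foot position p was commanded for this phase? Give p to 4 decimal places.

p = 0.6424

ωT = 2.8688·0.593 = 1.701198; cosh(ωT) = 2.831488, sinh(ωT) = 2.649023
x(T) = p + (x₀−p)·cosh(ωT) + (ẋ₀/ω)·sinh(ωT) ⇒ p·(1 − cosh) = x(T) − x₀·cosh − (ẋ₀/ω)·sinh
numerator   = -1.5007 − (0.0147)·2.831488 − (-0.3962/2.8688)·2.649023 = -1.176475
denominator = 1 − 2.831488 = -1.831488
p = -1.176475 / -1.831488 = 0.6424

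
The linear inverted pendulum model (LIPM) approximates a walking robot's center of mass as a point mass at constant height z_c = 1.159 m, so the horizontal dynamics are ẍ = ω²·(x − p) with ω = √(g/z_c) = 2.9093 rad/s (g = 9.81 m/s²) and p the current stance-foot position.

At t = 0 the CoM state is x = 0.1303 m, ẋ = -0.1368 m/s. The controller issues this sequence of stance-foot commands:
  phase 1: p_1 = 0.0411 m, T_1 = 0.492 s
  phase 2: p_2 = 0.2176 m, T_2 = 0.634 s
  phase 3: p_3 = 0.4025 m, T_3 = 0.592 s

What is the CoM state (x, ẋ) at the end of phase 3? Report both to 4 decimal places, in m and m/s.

phase 1: p=0.0411, T=0.492, ωT=1.431376, cosh=2.211716, sinh=1.972736; start (x,ẋ)=(0.130300, -0.136800) → end (x,ẋ)=(0.145624, 0.209381)
phase 2: p=0.2176, T=0.634, ωT=1.844496, cosh=3.241509, sinh=3.083404; start (x,ẋ)=(0.145624, 0.209381) → end (x,ẋ)=(0.206200, 0.033045)
phase 3: p=0.4025, T=0.592, ωT=1.722306, cosh=2.888036, sinh=2.709383; start (x,ẋ)=(0.206200, 0.033045) → end (x,ẋ)=(-0.133648, -1.451884)

x = -0.1336, ẋ = -1.4519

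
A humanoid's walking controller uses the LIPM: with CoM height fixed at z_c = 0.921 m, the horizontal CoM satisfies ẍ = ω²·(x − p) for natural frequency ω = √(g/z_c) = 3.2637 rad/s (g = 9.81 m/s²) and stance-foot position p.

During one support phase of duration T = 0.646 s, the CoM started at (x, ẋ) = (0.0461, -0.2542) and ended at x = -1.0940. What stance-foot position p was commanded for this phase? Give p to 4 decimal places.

ωT = 3.2637·0.646 = 2.108350; cosh(ωT) = 4.178041, sinh(ωT) = 4.056603
x(T) = p + (x₀−p)·cosh(ωT) + (ẋ₀/ω)·sinh(ωT) ⇒ p·(1 − cosh) = x(T) − x₀·cosh − (ẋ₀/ω)·sinh
numerator   = -1.0940 − (0.0461)·4.178041 − (-0.2542/3.2637)·4.056603 = -0.970651
denominator = 1 − 4.178041 = -3.178041
p = -0.970651 / -3.178041 = 0.3054

p = 0.3054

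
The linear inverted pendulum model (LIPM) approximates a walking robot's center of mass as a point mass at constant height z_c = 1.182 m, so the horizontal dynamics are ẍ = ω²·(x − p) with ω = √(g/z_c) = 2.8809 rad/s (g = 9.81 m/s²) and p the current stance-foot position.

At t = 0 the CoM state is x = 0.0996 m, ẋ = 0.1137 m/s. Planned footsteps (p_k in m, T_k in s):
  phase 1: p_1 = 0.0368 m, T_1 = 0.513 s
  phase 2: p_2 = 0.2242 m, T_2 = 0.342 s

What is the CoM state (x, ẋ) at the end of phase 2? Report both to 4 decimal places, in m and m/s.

phase 1: p=0.0368, T=0.513, ωT=1.477902, cosh=2.305927, sinh=2.077811; start (x,ẋ)=(0.099600, 0.113700) → end (x,ẋ)=(0.263617, 0.638102)
phase 2: p=0.2242, T=0.342, ωT=0.985268, cosh=1.525934, sinh=1.152595; start (x,ẋ)=(0.263617, 0.638102) → end (x,ẋ)=(0.539640, 1.104586)

x = 0.5396, ẋ = 1.1046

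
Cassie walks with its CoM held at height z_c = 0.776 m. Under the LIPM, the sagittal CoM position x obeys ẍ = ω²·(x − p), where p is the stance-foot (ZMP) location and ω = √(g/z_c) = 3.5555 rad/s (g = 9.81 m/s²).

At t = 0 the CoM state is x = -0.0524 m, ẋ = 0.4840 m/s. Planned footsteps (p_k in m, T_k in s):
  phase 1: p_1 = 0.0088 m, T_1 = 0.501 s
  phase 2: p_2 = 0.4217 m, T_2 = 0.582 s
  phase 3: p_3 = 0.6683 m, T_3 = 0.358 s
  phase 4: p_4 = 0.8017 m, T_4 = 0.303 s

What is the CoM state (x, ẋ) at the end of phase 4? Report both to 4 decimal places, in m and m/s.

phase 1: p=0.0088, T=0.501, ωT=1.781305, cosh=3.053011, sinh=2.884592; start (x,ẋ)=(-0.052400, 0.484000) → end (x,ẋ)=(0.214627, 0.849980)
phase 2: p=0.4217, T=0.582, ωT=2.069301, cosh=4.022780, sinh=3.896506; start (x,ẋ)=(0.214627, 0.849980) → end (x,ẋ)=(0.520192, 0.550486)
phase 3: p=0.6683, T=0.358, ωT=1.272869, cosh=1.925555, sinh=1.645528; start (x,ẋ)=(0.520192, 0.550486) → end (x,ẋ)=(0.637881, 0.193458)
phase 4: p=0.8017, T=0.303, ωT=1.077317, cosh=1.638648, sinh=1.298140; start (x,ẋ)=(0.637881, 0.193458) → end (x,ẋ)=(0.603891, -0.439103)

x = 0.6039, ẋ = -0.4391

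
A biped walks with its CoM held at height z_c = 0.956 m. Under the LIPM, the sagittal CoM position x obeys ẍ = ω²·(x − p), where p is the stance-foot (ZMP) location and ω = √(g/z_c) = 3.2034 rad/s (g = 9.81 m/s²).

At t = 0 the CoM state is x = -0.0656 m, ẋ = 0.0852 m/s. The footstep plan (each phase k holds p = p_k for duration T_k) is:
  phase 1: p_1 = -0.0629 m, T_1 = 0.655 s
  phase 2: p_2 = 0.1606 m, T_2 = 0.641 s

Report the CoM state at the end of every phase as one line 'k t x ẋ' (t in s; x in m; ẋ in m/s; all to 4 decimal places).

phase 1: p=-0.0629, T=0.655, ωT=2.098227, cosh=4.137189, sinh=4.014515; start (x,ẋ)=(-0.065600, 0.085200) → end (x,ẋ)=(0.032703, 0.317766)
phase 2: p=0.1606, T=0.641, ωT=2.053379, cosh=3.961248, sinh=3.832948; start (x,ẋ)=(0.032703, 0.317766) → end (x,ẋ)=(0.034182, -0.311633)

1 0.6550 0.0327 0.3178
2 1.2960 0.0342 -0.3116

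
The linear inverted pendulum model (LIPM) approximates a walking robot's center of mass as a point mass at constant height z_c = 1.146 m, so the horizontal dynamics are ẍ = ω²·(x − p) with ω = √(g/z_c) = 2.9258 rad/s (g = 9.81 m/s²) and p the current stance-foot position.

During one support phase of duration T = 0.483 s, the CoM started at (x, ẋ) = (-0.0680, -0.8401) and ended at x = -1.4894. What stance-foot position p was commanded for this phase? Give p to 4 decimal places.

p = 0.6687

ωT = 2.9258·0.483 = 1.413161; cosh(ωT) = 2.176149, sinh(ωT) = 1.932776
x(T) = p + (x₀−p)·cosh(ωT) + (ẋ₀/ω)·sinh(ωT) ⇒ p·(1 − cosh) = x(T) − x₀·cosh − (ẋ₀/ω)·sinh
numerator   = -1.4894 − (-0.0680)·2.176149 − (-0.8401/2.9258)·1.932776 = -0.786454
denominator = 1 − 2.176149 = -1.176149
p = -0.786454 / -1.176149 = 0.6687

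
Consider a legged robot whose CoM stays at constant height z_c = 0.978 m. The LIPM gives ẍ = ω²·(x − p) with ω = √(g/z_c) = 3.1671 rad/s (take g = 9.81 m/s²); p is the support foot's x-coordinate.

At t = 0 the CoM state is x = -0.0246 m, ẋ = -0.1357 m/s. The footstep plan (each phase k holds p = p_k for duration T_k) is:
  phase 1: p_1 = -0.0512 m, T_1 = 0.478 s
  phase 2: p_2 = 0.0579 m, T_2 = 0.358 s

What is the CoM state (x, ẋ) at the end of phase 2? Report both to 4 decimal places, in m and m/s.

phase 1: p=-0.0512, T=0.478, ωT=1.513874, cosh=2.382178, sinh=2.162122; start (x,ẋ)=(-0.024600, -0.135700) → end (x,ẋ)=(-0.080474, -0.141114)
phase 2: p=0.0579, T=0.358, ωT=1.133822, cosh=1.714656, sinh=1.392855; start (x,ẋ)=(-0.080474, -0.141114) → end (x,ẋ)=(-0.241424, -0.852372)

x = -0.2414, ẋ = -0.8524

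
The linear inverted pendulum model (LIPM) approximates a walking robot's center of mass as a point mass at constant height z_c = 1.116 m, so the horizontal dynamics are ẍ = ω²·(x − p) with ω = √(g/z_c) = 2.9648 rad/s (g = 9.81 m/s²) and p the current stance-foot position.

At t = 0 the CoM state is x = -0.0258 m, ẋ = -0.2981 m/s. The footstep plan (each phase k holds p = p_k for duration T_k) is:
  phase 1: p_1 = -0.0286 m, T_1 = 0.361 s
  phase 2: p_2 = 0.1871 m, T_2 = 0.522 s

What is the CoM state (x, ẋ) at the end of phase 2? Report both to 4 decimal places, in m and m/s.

phase 1: p=-0.0286, T=0.361, ωT=1.070293, cosh=1.629571, sinh=1.286663; start (x,ẋ)=(-0.025800, -0.298100) → end (x,ẋ)=(-0.153407, -0.475094)
phase 2: p=0.1871, T=0.522, ωT=1.547626, cosh=2.456525, sinh=2.243772; start (x,ẋ)=(-0.153407, -0.475094) → end (x,ẋ)=(-1.008915, -3.432243)

x = -1.0089, ẋ = -3.4322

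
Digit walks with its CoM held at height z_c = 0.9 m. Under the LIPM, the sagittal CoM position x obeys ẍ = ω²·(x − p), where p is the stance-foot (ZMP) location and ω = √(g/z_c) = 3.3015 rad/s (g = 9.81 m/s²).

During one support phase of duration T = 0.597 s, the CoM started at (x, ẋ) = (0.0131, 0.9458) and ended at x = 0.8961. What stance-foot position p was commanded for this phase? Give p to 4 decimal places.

ωT = 3.3015·0.597 = 1.970995; cosh(ωT) = 3.658568, sinh(ωT) = 3.519250
x(T) = p + (x₀−p)·cosh(ωT) + (ẋ₀/ω)·sinh(ωT) ⇒ p·(1 − cosh) = x(T) − x₀·cosh − (ẋ₀/ω)·sinh
numerator   = 0.8961 − (0.0131)·3.658568 − (0.9458/3.3015)·3.519250 = -0.160007
denominator = 1 − 3.658568 = -2.658568
p = -0.160007 / -2.658568 = 0.0602

p = 0.0602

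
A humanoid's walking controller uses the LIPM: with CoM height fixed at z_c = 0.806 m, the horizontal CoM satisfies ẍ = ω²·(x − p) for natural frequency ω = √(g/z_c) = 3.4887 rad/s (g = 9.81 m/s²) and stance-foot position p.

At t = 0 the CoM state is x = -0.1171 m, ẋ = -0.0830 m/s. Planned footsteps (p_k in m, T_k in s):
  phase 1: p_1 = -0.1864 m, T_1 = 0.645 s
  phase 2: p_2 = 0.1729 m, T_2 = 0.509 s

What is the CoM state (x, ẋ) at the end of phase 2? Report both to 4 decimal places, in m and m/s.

x = 0.3576, ẋ = 0.8507

phase 1: p=-0.1864, T=0.645, ωT=2.250212, cosh=4.797560, sinh=4.692183; start (x,ẋ)=(-0.117100, -0.083000) → end (x,ẋ)=(0.034439, 0.736217)
phase 2: p=0.1729, T=0.509, ωT=1.775748, cosh=3.037027, sinh=2.867671; start (x,ẋ)=(0.034439, 0.736217) → end (x,ẋ)=(0.357551, 0.850683)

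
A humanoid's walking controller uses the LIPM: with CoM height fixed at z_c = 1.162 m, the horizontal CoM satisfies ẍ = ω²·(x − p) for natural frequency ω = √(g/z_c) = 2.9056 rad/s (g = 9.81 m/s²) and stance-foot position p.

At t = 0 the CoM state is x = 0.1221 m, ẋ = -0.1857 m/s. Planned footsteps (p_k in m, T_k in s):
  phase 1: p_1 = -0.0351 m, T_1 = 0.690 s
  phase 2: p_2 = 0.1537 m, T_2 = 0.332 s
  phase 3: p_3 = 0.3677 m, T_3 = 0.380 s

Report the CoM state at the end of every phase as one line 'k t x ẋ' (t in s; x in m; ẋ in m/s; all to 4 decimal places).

1 0.6900 0.3261 0.9631
2 1.0220 0.7845 2.0088
3 1.4020 1.9936 4.9886

phase 1: p=-0.0351, T=0.690, ωT=2.004864, cosh=3.779881, sinh=3.645203; start (x,ẋ)=(0.122100, -0.185700) → end (x,ẋ)=(0.326129, 0.963060)
phase 2: p=0.1537, T=0.332, ωT=0.964659, cosh=1.502503, sinh=1.121390; start (x,ẋ)=(0.326129, 0.963060) → end (x,ẋ)=(0.784459, 2.008827)
phase 3: p=0.3677, T=0.380, ωT=1.104128, cosh=1.674046, sinh=1.342547; start (x,ẋ)=(0.784459, 2.008827) → end (x,ẋ)=(1.993561, 4.988604)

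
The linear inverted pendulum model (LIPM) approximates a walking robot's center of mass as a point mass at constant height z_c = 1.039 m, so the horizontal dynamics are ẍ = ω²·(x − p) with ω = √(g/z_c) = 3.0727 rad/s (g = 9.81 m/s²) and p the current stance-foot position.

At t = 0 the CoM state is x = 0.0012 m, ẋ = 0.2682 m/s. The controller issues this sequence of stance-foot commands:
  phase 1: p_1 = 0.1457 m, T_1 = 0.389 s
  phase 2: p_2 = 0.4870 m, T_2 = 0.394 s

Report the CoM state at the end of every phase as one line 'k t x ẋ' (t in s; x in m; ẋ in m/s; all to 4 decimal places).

1 0.3890 0.0161 -0.1827
2 0.7830 -0.4642 -2.5459

phase 1: p=0.1457, T=0.389, ωT=1.195280, cosh=1.803552, sinh=1.500932; start (x,ẋ)=(0.001200, 0.268200) → end (x,ẋ)=(0.016095, -0.182709)
phase 2: p=0.4870, T=0.394, ωT=1.210644, cosh=1.826825, sinh=1.528819; start (x,ẋ)=(0.016095, -0.182709) → end (x,ẋ)=(-0.464167, -2.545901)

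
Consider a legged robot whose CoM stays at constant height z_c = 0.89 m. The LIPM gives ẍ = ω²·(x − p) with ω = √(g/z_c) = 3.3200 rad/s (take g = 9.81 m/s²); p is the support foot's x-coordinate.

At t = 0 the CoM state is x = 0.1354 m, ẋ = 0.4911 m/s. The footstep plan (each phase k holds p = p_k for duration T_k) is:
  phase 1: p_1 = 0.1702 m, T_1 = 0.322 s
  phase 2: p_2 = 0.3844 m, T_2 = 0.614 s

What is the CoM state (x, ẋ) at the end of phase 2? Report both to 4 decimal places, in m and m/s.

x = 0.8090, ẋ = 1.5293

phase 1: p=0.1702, T=0.322, ωT=1.069040, cosh=1.627960, sinh=1.284622; start (x,ẋ)=(0.135400, 0.491100) → end (x,ẋ)=(0.303570, 0.651071)
phase 2: p=0.3844, T=0.614, ωT=2.038480, cosh=3.904577, sinh=3.774351; start (x,ẋ)=(0.303570, 0.651071) → end (x,ẋ)=(0.808967, 1.529295)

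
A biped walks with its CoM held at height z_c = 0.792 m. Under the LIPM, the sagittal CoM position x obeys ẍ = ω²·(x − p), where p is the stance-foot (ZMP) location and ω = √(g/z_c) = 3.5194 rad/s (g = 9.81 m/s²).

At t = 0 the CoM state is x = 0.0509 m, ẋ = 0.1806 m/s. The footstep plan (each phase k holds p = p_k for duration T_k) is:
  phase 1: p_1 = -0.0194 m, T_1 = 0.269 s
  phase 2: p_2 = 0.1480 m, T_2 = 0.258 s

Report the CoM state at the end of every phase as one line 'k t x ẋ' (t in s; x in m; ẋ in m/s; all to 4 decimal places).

phase 1: p=-0.0194, T=0.269, ωT=0.946719, cosh=1.482625, sinh=1.094613; start (x,ẋ)=(0.050900, 0.180600) → end (x,ẋ)=(0.140999, 0.538585)
phase 2: p=0.1480, T=0.258, ωT=0.908005, cosh=1.441350, sinh=1.038022; start (x,ẋ)=(0.140999, 0.538585) → end (x,ẋ)=(0.296761, 0.750714)

1 0.2690 0.1410 0.5386
2 0.5270 0.2968 0.7507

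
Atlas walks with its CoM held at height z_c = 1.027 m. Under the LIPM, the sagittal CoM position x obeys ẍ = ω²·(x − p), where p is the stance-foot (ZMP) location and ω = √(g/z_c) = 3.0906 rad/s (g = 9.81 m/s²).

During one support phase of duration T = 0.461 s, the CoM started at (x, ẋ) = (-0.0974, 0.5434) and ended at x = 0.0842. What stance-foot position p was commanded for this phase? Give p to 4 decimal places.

ωT = 3.0906·0.461 = 1.424767; cosh(ωT) = 2.198726, sinh(ωT) = 1.958161
x(T) = p + (x₀−p)·cosh(ωT) + (ẋ₀/ω)·sinh(ωT) ⇒ p·(1 − cosh) = x(T) − x₀·cosh − (ẋ₀/ω)·sinh
numerator   = 0.0842 − (-0.0974)·2.198726 − (0.5434/3.0906)·1.958161 = -0.045935
denominator = 1 − 2.198726 = -1.198726
p = -0.045935 / -1.198726 = 0.0383

p = 0.0383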